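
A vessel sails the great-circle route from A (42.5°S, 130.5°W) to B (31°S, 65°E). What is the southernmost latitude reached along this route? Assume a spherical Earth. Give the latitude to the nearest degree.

The great circle lies in the plane with unit normal n̂ = (p₁ × p₂)/|p₁ × p₂|.
Here n̂_z ≈ -0.175; the vertex latitude is φ_max = arccos|n̂_z| ≈ 79.9°.

≈ 80°S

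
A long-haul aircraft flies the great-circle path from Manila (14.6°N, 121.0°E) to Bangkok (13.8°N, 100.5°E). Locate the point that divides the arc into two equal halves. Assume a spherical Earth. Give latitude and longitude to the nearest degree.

≈ 14°N, 111°E

The haversine formula gives a central angle δ ≈ 0.347 rad (19.9°) between the endpoints.
Interpolate at f = 1/2 with slerp weights a = sin((1−f)δ)/sin δ ≈ 0.508, b = sin(fδ)/sin δ ≈ 0.508.
p = a·p₁ + b·p₂ ≈ (-0.343, 0.906, 0.249); φ = arcsin(p_z) ≈ 14.42°, λ = atan2(p_y, p_x) ≈ 110.73°.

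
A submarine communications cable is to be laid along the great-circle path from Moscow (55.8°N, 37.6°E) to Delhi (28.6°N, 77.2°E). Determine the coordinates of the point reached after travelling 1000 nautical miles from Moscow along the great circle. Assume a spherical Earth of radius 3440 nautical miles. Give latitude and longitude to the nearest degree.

The haversine formula gives a central angle δ ≈ 0.682 rad (39.1°) between the endpoints. The total great-circle distance is δ·R ≈ 0.682 × 3440 ≈ 2347 nmi, so the target fraction is f = 1000/2347 ≈ 0.426.
Interpolate at f ≈ 0.426 with slerp weights a = sin((1−f)δ)/sin δ ≈ 0.605, b = sin(fδ)/sin δ ≈ 0.455.
p = a·p₁ + b·p₂ ≈ (0.358, 0.597, 0.718); φ = arcsin(p_z) ≈ 45.90°, λ = atan2(p_y, p_x) ≈ 59.04°.

≈ 46°N, 59°E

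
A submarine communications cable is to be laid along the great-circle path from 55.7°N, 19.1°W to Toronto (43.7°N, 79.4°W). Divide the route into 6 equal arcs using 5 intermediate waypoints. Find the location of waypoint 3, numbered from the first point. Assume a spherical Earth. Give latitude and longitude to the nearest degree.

≈ 54°N, 53°W

The haversine formula gives a central angle δ ≈ 0.688 rad (39.4°) between the endpoints.
Interpolate at f = 3/6 with slerp weights a = sin((1−f)δ)/sin δ ≈ 0.531, b = sin(fδ)/sin δ ≈ 0.531.
p = a·p₁ + b·p₂ ≈ (0.353, -0.475, 0.806); φ = arcsin(p_z) ≈ 53.68°, λ = atan2(p_y, p_x) ≈ -53.37°.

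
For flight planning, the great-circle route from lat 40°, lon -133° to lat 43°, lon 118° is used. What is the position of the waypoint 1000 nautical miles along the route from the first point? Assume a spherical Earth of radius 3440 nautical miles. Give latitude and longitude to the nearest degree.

≈ lat 50°, lon -152°

From cos δ = sin φ₁ sin φ₂ + cos φ₁ cos φ₂ cos Δλ, the central angle is δ ≈ 1.312 rad (75.2°). The total great-circle distance is δ·R ≈ 1.312 × 3440 ≈ 4513 nmi, so the target fraction is f = 1000/4513 ≈ 0.222.
Interpolate at f ≈ 0.222 with slerp weights a = sin((1−f)δ)/sin δ ≈ 0.882, b = sin(fδ)/sin δ ≈ 0.296.
p = a·p₁ + b·p₂ ≈ (-0.563, -0.303, 0.769); φ = arcsin(p_z) ≈ 50.29°, λ = atan2(p_y, p_x) ≈ -151.72°.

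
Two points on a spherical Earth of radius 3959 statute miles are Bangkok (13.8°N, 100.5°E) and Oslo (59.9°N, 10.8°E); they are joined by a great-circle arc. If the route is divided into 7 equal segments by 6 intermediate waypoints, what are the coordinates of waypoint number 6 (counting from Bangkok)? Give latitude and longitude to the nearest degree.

Convert each endpoint to a unit vector on the sphere (x = cos φ cos λ, y = cos φ sin λ, z = sin φ).
The central angle between the endpoints is δ = arccos(p₁·p₂) ≈ 1.360 rad (77.9°).
Interpolate at f = 6/7 with slerp weights a = sin((1−f)δ)/sin δ ≈ 0.197, b = sin(fδ)/sin δ ≈ 0.940.
p = a·p₁ + b·p₂ ≈ (0.428, 0.277, 0.860); φ = arcsin(p_z) ≈ 59.35°, λ = atan2(p_y, p_x) ≈ 32.89°.

≈ 59°N, 33°E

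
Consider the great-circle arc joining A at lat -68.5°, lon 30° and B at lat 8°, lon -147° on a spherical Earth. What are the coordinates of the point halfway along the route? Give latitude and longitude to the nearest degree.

Convert each endpoint to a unit vector on the sphere (x = cos φ cos λ, y = cos φ sin λ, z = sin φ).
The central angle between the endpoints is δ = arccos(p₁·p₂) ≈ 2.085 rad (119.5°).
Interpolate at f = 1/2 with slerp weights a = sin((1−f)δ)/sin δ ≈ 0.992, b = sin(fδ)/sin δ ≈ 0.992.
p = a·p₁ + b·p₂ ≈ (-0.509, -0.353, -0.785); φ = arcsin(p_z) ≈ -51.71°, λ = atan2(p_y, p_x) ≈ -145.24°.

≈ lat -52°, lon -145°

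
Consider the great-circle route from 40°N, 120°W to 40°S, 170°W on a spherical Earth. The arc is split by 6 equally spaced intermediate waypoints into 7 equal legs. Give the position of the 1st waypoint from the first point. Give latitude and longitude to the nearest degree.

≈ 29°N, 129°W

The haversine formula gives a central angle δ ≈ 1.607 rad (92.1°) between the endpoints.
Interpolate at f = 1/7 with slerp weights a = sin((1−f)δ)/sin δ ≈ 0.982, b = sin(fδ)/sin δ ≈ 0.228.
p = a·p₁ + b·p₂ ≈ (-0.548, -0.682, 0.485); φ = arcsin(p_z) ≈ 29.00°, λ = atan2(p_y, p_x) ≈ -128.79°.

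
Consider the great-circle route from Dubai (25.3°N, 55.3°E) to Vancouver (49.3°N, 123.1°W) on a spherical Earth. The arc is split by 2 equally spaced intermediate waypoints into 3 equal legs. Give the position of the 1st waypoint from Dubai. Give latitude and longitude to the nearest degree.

≈ 60°N, 54°E

From cos δ = sin φ₁ sin φ₂ + cos φ₁ cos φ₂ cos Δλ, the central angle is δ ≈ 1.839 rad (105.4°).
Interpolate at f = 1/3 with slerp weights a = sin((1−f)δ)/sin δ ≈ 0.976, b = sin(fδ)/sin δ ≈ 0.597.
p = a·p₁ + b·p₂ ≈ (0.290, 0.400, 0.870); φ = arcsin(p_z) ≈ 60.42°, λ = atan2(p_y, p_x) ≈ 54.04°.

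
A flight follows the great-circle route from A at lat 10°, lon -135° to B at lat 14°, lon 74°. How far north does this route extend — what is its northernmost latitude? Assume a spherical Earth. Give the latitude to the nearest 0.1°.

The great circle lies in the plane with unit normal n̂ = (p₁ × p₂)/|p₁ × p₂|.
Here n̂_z ≈ -0.762; the vertex latitude is φ_max = arccos|n̂_z| ≈ 40.4°.
Check via Clairaut: cos φ_max = |cos φ₁| · sin C = cos(10.0°)·sin(50.7°) ≈ 0.762, again giving ≈ 40.4°.

≈ 40.4°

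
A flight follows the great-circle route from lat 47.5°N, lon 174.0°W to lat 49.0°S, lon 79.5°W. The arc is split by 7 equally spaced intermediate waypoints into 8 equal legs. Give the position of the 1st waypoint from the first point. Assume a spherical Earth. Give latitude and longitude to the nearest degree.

Write both endpoints as unit vectors p₁, p₂ with components (cos φ cos λ, cos φ sin λ, sin φ).
The central angle between the endpoints is δ = arccos(p₁·p₂) ≈ 2.203 rad (126.2°).
Interpolate at f = 1/8 with slerp weights a = sin((1−f)δ)/sin δ ≈ 1.162, b = sin(fδ)/sin δ ≈ 0.337.
p = a·p₁ + b·p₂ ≈ (-0.740, -0.300, 0.602); φ = arcsin(p_z) ≈ 37.01°, λ = atan2(p_y, p_x) ≈ -157.97°.

≈ lat 37°N, lon 158°W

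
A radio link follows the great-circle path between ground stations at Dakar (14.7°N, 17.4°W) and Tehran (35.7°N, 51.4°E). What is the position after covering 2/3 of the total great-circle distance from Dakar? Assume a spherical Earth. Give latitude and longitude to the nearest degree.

≈ 33°N, 26°E

From cos δ = sin φ₁ sin φ₂ + cos φ₁ cos φ₂ cos Δλ, the central angle is δ ≈ 1.124 rad (64.4°).
Interpolate at f = 2/3 with slerp weights a = sin((1−f)δ)/sin δ ≈ 0.406, b = sin(fδ)/sin δ ≈ 0.755.
p = a·p₁ + b·p₂ ≈ (0.757, 0.362, 0.544); φ = arcsin(p_z) ≈ 32.94°, λ = atan2(p_y, p_x) ≈ 25.55°.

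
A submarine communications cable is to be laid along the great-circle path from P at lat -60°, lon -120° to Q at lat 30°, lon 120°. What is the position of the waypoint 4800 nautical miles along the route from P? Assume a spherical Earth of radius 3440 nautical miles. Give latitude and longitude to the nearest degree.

≈ lat -13°, lon 147°

Write both endpoints as unit vectors p₁, p₂ with components (cos φ cos λ, cos φ sin λ, sin φ).
The central angle between the endpoints is δ = arccos(p₁·p₂) ≈ 2.278 rad (130.5°). The total great-circle distance is δ·R ≈ 2.278 × 3440 ≈ 7835 nmi, so the target fraction is f = 4800/7835 ≈ 0.613.
Interpolate at f ≈ 0.613 with slerp weights a = sin((1−f)δ)/sin δ ≈ 1.016, b = sin(fδ)/sin δ ≈ 1.295.
p = a·p₁ + b·p₂ ≈ (-0.815, 0.531, -0.232); φ = arcsin(p_z) ≈ -13.42°, λ = atan2(p_y, p_x) ≈ 146.88°.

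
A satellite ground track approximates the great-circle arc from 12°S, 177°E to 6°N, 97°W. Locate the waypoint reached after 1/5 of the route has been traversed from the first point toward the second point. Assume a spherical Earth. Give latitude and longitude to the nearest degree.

The haversine formula gives a central angle δ ≈ 1.525 rad (87.4°) between the endpoints.
Interpolate at f = 1/5 with slerp weights a = sin((1−f)δ)/sin δ ≈ 0.940, b = sin(fδ)/sin δ ≈ 0.301.
p = a·p₁ + b·p₂ ≈ (-0.955, -0.249, -0.164); φ = arcsin(p_z) ≈ -9.44°, λ = atan2(p_y, p_x) ≈ -165.41°.

≈ 9°S, 165°W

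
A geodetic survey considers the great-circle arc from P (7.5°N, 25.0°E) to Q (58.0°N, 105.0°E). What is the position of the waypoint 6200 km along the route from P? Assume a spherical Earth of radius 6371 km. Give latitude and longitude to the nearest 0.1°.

Convert each endpoint to a unit vector on the sphere (x = cos φ cos λ, y = cos φ sin λ, z = sin φ).
The central angle between the endpoints is δ = arccos(p₁·p₂) ≈ 1.367 rad (78.4°). The total great-circle distance is δ·R ≈ 1.367 × 6371 ≈ 8712 km, so the target fraction is f = 6200/8712 ≈ 0.712.
Interpolate at f ≈ 0.712 with slerp weights a = sin((1−f)δ)/sin δ ≈ 0.392, b = sin(fδ)/sin δ ≈ 0.844.
p = a·p₁ + b·p₂ ≈ (0.237, 0.596, 0.767); φ = arcsin(p_z) ≈ 50.09°, λ = atan2(p_y, p_x) ≈ 68.35°.

≈ (50.1°N, 68.4°E)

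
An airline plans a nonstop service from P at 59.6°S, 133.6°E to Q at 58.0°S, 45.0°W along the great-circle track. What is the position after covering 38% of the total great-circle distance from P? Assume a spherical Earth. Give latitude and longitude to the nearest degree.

The haversine formula gives a central angle δ ≈ 1.089 rad (62.4°) between the endpoints.
Interpolate at f = 0.38 with slerp weights a = sin((1−f)δ)/sin δ ≈ 0.705, b = sin(fδ)/sin δ ≈ 0.454.
p = a·p₁ + b·p₂ ≈ (-0.076, 0.088, -0.993); φ = arcsin(p_z) ≈ -83.30°, λ = atan2(p_y, p_x) ≈ 130.71°.

≈ 83°S, 131°E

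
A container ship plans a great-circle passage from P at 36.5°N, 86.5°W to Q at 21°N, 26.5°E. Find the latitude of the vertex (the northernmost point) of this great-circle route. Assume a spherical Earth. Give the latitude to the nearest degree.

The great circle lies in the plane with unit normal n̂ = (p₁ × p₂)/|p₁ × p₂|.
Here n̂_z ≈ +0.693; the vertex latitude is φ_max = arccos|n̂_z| ≈ 46.1°.

≈ 46°N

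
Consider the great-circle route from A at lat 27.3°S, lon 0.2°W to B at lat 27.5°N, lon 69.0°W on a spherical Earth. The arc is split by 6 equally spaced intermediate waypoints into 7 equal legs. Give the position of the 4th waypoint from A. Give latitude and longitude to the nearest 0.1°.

Write both endpoints as unit vectors p₁, p₂ with components (cos φ cos λ, cos φ sin λ, sin φ).
The central angle between the endpoints is δ = arccos(p₁·p₂) ≈ 1.497 rad (85.8°).
Interpolate at f = 4/7 with slerp weights a = sin((1−f)δ)/sin δ ≈ 0.600, b = sin(fδ)/sin δ ≈ 0.757.
p = a·p₁ + b·p₂ ≈ (0.774, -0.629, 0.074); φ = arcsin(p_z) ≈ 4.26°, λ = atan2(p_y, p_x) ≈ -39.09°.

≈ lat 4.3°N, lon 39.1°W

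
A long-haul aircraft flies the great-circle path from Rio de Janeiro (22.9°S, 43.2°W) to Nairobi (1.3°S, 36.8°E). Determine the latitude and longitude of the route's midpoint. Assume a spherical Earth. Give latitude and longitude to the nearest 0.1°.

The haversine formula gives a central angle δ ≈ 1.401 rad (80.3°) between the endpoints.
Interpolate at f = 1/2 with slerp weights a = sin((1−f)δ)/sin δ ≈ 0.654, b = sin(fδ)/sin δ ≈ 0.654.
p = a·p₁ + b·p₂ ≈ (0.963, -0.021, -0.269); φ = arcsin(p_z) ≈ -15.63°, λ = atan2(p_y, p_x) ≈ -1.23°.

≈ (15.6°S, 1.2°W)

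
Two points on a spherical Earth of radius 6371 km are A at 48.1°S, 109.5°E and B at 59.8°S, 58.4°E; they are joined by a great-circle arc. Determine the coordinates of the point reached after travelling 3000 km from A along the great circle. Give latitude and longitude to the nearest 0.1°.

The haversine formula gives a central angle δ ≈ 0.547 rad (31.3°) between the endpoints. The total great-circle distance is δ·R ≈ 0.547 × 6371 ≈ 3483 km, so the target fraction is f = 3000/3483 ≈ 0.861.
Interpolate at f ≈ 0.861 with slerp weights a = sin((1−f)δ)/sin δ ≈ 0.146, b = sin(fδ)/sin δ ≈ 0.873.
p = a·p₁ + b·p₂ ≈ (0.198, 0.466, -0.863); φ = arcsin(p_z) ≈ -59.62°, λ = atan2(p_y, p_x) ≈ 67.01°.

≈ 59.6°S, 67.0°E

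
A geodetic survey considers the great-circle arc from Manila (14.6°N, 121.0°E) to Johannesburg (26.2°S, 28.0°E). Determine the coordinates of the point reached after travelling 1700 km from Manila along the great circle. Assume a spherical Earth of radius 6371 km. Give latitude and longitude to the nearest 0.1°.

≈ (7.8°N, 107.0°E)

Convert each endpoint to a unit vector on the sphere (x = cos φ cos λ, y = cos φ sin λ, z = sin φ).
The central angle between the endpoints is δ = arccos(p₁·p₂) ≈ 1.728 rad (99.0°). The total great-circle distance is δ·R ≈ 1.728 × 6371 ≈ 11010 km, so the target fraction is f = 1700/11010 ≈ 0.154.
Interpolate at f ≈ 0.154 with slerp weights a = sin((1−f)δ)/sin δ ≈ 1.006, b = sin(fδ)/sin δ ≈ 0.267.
p = a·p₁ + b·p₂ ≈ (-0.290, 0.947, 0.136); φ = arcsin(p_z) ≈ 7.81°, λ = atan2(p_y, p_x) ≈ 107.03°.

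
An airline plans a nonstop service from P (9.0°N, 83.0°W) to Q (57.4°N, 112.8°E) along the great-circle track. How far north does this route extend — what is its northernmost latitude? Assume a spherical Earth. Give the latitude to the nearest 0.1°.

The great circle lies in the plane with unit normal n̂ = (p₁ × p₂)/|p₁ × p₂|.
Here n̂_z ≈ -0.157; the vertex latitude is φ_max = arccos|n̂_z| ≈ 81.0°.

≈ 81.0°N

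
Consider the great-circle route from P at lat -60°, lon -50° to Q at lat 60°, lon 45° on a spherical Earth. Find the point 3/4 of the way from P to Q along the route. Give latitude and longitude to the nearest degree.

From cos δ = sin φ₁ sin φ₂ + cos φ₁ cos φ₂ cos Δλ, the central angle is δ ≈ 2.452 rad (140.5°).
Interpolate at f = 3/4 with slerp weights a = sin((1−f)δ)/sin δ ≈ 0.905, b = sin(fδ)/sin δ ≈ 1.516.
p = a·p₁ + b·p₂ ≈ (0.827, 0.189, 0.529); φ = arcsin(p_z) ≈ 31.97°, λ = atan2(p_y, p_x) ≈ 12.91°.

≈ lat 32°, lon 13°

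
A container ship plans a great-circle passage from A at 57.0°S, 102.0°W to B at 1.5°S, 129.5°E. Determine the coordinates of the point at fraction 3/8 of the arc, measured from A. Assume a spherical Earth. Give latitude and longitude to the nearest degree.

≈ 57°S, 179°E

The haversine formula gives a central angle δ ≈ 1.893 rad (108.5°) between the endpoints.
Interpolate at f = 3/8 with slerp weights a = sin((1−f)δ)/sin δ ≈ 0.976, b = sin(fδ)/sin δ ≈ 0.687.
p = a·p₁ + b·p₂ ≈ (-0.548, 0.010, -0.837); φ = arcsin(p_z) ≈ -56.79°, λ = atan2(p_y, p_x) ≈ 178.95°.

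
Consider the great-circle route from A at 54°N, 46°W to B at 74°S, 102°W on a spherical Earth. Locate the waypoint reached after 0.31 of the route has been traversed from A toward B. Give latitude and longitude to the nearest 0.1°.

Write both endpoints as unit vectors p₁, p₂ with components (cos φ cos λ, cos φ sin λ, sin φ).
The central angle between the endpoints is δ = arccos(p₁·p₂) ≈ 2.328 rad (133.4°).
Interpolate at f = 0.31 with slerp weights a = sin((1−f)δ)/sin δ ≈ 1.375, b = sin(fδ)/sin δ ≈ 0.909.
p = a·p₁ + b·p₂ ≈ (0.509, -0.827, 0.239); φ = arcsin(p_z) ≈ 13.81°, λ = atan2(p_y, p_x) ≈ -58.36°.

≈ 13.8°N, 58.4°W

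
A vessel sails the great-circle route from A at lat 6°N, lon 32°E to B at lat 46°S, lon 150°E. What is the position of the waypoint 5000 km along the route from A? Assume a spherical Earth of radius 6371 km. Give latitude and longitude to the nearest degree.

From cos δ = sin φ₁ sin φ₂ + cos φ₁ cos φ₂ cos Δλ, the central angle is δ ≈ 1.982 rad (113.5°). The total great-circle distance is δ·R ≈ 1.982 × 6371 ≈ 12626 km, so the target fraction is f = 5000/12626 ≈ 0.396.
Interpolate at f ≈ 0.396 with slerp weights a = sin((1−f)δ)/sin δ ≈ 1.016, b = sin(fδ)/sin δ ≈ 0.771.
p = a·p₁ + b·p₂ ≈ (0.393, 0.803, -0.448); φ = arcsin(p_z) ≈ -26.64°, λ = atan2(p_y, p_x) ≈ 63.94°.

≈ lat 27°S, lon 64°E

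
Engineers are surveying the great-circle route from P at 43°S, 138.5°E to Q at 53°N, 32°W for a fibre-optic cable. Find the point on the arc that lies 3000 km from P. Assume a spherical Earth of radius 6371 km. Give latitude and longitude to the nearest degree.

≈ 19°S, 125°E

Write both endpoints as unit vectors p₁, p₂ with components (cos φ cos λ, cos φ sin λ, sin φ).
The central angle between the endpoints is δ = arccos(p₁·p₂) ≈ 2.935 rad (168.2°). The total great-circle distance is δ·R ≈ 2.935 × 6371 ≈ 18700 km, so the target fraction is f = 3000/18700 ≈ 0.160.
Interpolate at f ≈ 0.160 with slerp weights a = sin((1−f)δ)/sin δ ≈ 3.058, b = sin(fδ)/sin δ ≈ 2.214.
p = a·p₁ + b·p₂ ≈ (-0.545, 0.776, -0.318); φ = arcsin(p_z) ≈ -18.51°, λ = atan2(p_y, p_x) ≈ 125.09°.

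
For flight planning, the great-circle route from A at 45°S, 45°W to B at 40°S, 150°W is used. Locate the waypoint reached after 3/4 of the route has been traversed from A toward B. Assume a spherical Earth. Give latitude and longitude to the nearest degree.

≈ 51°S, 129°W

Convert each endpoint to a unit vector on the sphere (x = cos φ cos λ, y = cos φ sin λ, z = sin φ).
The central angle between the endpoints is δ = arccos(p₁·p₂) ≈ 1.251 rad (71.7°).
Interpolate at f = 3/4 with slerp weights a = sin((1−f)δ)/sin δ ≈ 0.324, b = sin(fδ)/sin δ ≈ 0.850.
p = a·p₁ + b·p₂ ≈ (-0.402, -0.487, -0.775); φ = arcsin(p_z) ≈ -50.83°, λ = atan2(p_y, p_x) ≈ -129.48°.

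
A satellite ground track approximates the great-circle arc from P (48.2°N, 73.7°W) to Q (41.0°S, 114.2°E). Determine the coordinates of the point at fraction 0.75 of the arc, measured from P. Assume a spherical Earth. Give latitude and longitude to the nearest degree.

≈ (4°S, 137°E)

Convert each endpoint to a unit vector on the sphere (x = cos φ cos λ, y = cos φ sin λ, z = sin φ).
The central angle between the endpoints is δ = arccos(p₁·p₂) ≈ 2.982 rad (170.9°).
Interpolate at f = 0.75 with slerp weights a = sin((1−f)δ)/sin δ ≈ 4.277, b = sin(fδ)/sin δ ≈ 4.958.
p = a·p₁ + b·p₂ ≈ (-0.734, 0.677, -0.064); φ = arcsin(p_z) ≈ -3.67°, λ = atan2(p_y, p_x) ≈ 137.32°.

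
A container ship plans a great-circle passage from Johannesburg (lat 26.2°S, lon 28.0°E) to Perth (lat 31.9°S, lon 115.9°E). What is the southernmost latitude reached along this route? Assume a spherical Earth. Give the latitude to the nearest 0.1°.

The great circle lies in the plane with unit normal n̂ = (p₁ × p₂)/|p₁ × p₂|.
Here n̂_z ≈ +0.789; the vertex latitude is φ_max = arccos|n̂_z| ≈ 37.9°.

≈ 37.9°S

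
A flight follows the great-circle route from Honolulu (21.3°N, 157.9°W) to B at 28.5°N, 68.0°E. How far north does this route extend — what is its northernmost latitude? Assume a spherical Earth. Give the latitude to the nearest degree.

The great circle lies in the plane with unit normal n̂ = (p₁ × p₂)/|p₁ × p₂|.
Here n̂_z ≈ -0.640; the vertex latitude is φ_max = arccos|n̂_z| ≈ 50.2°.
Check via Clairaut: cos φ_max = |cos φ₁| · sin C = cos(21.3°)·sin(43.4°) ≈ 0.640, again giving ≈ 50.2°.

≈ 50°N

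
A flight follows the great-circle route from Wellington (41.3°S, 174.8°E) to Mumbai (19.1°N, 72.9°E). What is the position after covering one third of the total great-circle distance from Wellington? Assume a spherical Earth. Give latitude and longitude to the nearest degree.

From cos δ = sin φ₁ sin φ₂ + cos φ₁ cos φ₂ cos Δλ, the central angle is δ ≈ 1.942 rad (111.2°).
Interpolate at f = 1/3 with slerp weights a = sin((1−f)δ)/sin δ ≈ 1.032, b = sin(fδ)/sin δ ≈ 0.647.
p = a·p₁ + b·p₂ ≈ (-0.593, 0.655, -0.470); φ = arcsin(p_z) ≈ -28.01°, λ = atan2(p_y, p_x) ≈ 132.15°.

≈ 28°S, 132°E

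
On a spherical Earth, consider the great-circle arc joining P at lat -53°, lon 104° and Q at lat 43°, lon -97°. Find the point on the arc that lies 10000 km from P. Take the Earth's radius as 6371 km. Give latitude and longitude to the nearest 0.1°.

The haversine formula gives a central angle δ ≈ 2.842 rad (162.9°) between the endpoints. The total great-circle distance is δ·R ≈ 2.842 × 6371 ≈ 18109 km, so the target fraction is f = 10000/18109 ≈ 0.552.
Interpolate at f ≈ 0.552 with slerp weights a = sin((1−f)δ)/sin δ ≈ 3.243, b = sin(fδ)/sin δ ≈ 3.393.
p = a·p₁ + b·p₂ ≈ (-0.775, -0.569, -0.276); φ = arcsin(p_z) ≈ -16.04°, λ = atan2(p_y, p_x) ≈ -143.70°.

≈ lat -16.0°, lon -143.7°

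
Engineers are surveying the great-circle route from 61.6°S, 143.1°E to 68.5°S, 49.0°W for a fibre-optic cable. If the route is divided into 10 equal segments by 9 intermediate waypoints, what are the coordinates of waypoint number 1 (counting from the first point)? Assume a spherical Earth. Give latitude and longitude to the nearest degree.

≈ 67°S, 144°E

Convert each endpoint to a unit vector on the sphere (x = cos φ cos λ, y = cos φ sin λ, z = sin φ).
The central angle between the endpoints is δ = arccos(p₁·p₂) ≈ 0.866 rad (49.6°).
Interpolate at f = 1/10 with slerp weights a = sin((1−f)δ)/sin δ ≈ 0.923, b = sin(fδ)/sin δ ≈ 0.114.
p = a·p₁ + b·p₂ ≈ (-0.324, 0.232, -0.917); φ = arcsin(p_z) ≈ -66.53°, λ = atan2(p_y, p_x) ≈ 144.36°.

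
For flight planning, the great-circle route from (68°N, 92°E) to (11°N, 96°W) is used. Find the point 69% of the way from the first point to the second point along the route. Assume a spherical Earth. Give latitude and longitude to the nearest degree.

≈ (42°N, 98°W)

From cos δ = sin φ₁ sin φ₂ + cos φ₁ cos φ₂ cos Δλ, the central angle is δ ≈ 1.759 rad (100.8°).
Interpolate at f = 0.69 with slerp weights a = sin((1−f)δ)/sin δ ≈ 0.528, b = sin(fδ)/sin δ ≈ 0.954.
p = a·p₁ + b·p₂ ≈ (-0.105, -0.733, 0.672); φ = arcsin(p_z) ≈ 42.19°, λ = atan2(p_y, p_x) ≈ -98.13°.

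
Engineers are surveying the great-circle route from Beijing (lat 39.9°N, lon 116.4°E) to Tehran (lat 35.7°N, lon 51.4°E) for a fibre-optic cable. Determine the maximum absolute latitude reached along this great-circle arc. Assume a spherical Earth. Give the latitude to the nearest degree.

≈ 43°N

The great circle lies in the plane with unit normal n̂ = (p₁ × p₂)/|p₁ × p₂|.
Here n̂_z ≈ -0.733; the vertex latitude is φ_max = arccos|n̂_z| ≈ 42.9°.
Check via Clairaut: cos φ_max = |cos φ₁| · sin C = cos(39.9°)·sin(72.8°) ≈ 0.733, again giving ≈ 42.9°.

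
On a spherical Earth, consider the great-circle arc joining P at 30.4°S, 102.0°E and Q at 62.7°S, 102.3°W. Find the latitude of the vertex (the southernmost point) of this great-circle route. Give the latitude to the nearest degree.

≈ 81°S

The great circle lies in the plane with unit normal n̂ = (p₁ × p₂)/|p₁ × p₂|.
Here n̂_z ≈ +0.163; the vertex latitude is φ_max = arccos|n̂_z| ≈ 80.6°.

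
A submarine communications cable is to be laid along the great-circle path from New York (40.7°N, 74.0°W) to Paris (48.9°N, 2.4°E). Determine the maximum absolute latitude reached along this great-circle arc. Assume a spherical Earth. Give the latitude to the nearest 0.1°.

≈ 52.4°N

The great circle lies in the plane with unit normal n̂ = (p₁ × p₂)/|p₁ × p₂|.
Here n̂_z ≈ +0.610; the vertex latitude is φ_max = arccos|n̂_z| ≈ 52.4°.
Check via Clairaut: cos φ_max = |cos φ₁| · sin C = cos(40.7°)·sin(53.6°) ≈ 0.610, again giving ≈ 52.4°.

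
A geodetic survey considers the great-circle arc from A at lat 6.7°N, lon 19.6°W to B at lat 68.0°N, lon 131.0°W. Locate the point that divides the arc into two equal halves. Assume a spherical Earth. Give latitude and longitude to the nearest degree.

≈ lat 48°N, lon 42°W

Write both endpoints as unit vectors p₁, p₂ with components (cos φ cos λ, cos φ sin λ, sin φ).
The central angle between the endpoints is δ = arccos(p₁·p₂) ≈ 1.598 rad (91.6°).
Interpolate at f = 1/2 with slerp weights a = sin((1−f)δ)/sin δ ≈ 0.717, b = sin(fδ)/sin δ ≈ 0.717.
p = a·p₁ + b·p₂ ≈ (0.495, -0.442, 0.749); φ = arcsin(p_z) ≈ 48.46°, λ = atan2(p_y, p_x) ≈ -41.76°.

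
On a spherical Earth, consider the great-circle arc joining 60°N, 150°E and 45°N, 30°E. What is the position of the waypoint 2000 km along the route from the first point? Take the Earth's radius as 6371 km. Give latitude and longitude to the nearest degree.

≈ 70°N, 113°E

Write both endpoints as unit vectors p₁, p₂ with components (cos φ cos λ, cos φ sin λ, sin φ).
The central angle between the endpoints is δ = arccos(p₁·p₂) ≈ 1.120 rad (64.2°). The total great-circle distance is δ·R ≈ 1.120 × 6371 ≈ 7136 km, so the target fraction is f = 2000/7136 ≈ 0.280.
Interpolate at f ≈ 0.280 with slerp weights a = sin((1−f)δ)/sin δ ≈ 0.802, b = sin(fδ)/sin δ ≈ 0.343.
p = a·p₁ + b·p₂ ≈ (-0.137, 0.322, 0.937); φ = arcsin(p_z) ≈ 69.53°, λ = atan2(p_y, p_x) ≈ 113.08°.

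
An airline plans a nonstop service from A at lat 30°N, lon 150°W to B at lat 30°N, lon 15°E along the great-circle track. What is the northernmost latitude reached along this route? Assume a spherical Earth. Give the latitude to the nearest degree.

≈ 77°N

The great circle lies in the plane with unit normal n̂ = (p₁ × p₂)/|p₁ × p₂|.
Here n̂_z ≈ +0.221; the vertex latitude is φ_max = arccos|n̂_z| ≈ 77.3°.
Check via Clairaut: cos φ_max = |cos φ₁| · sin C = cos(30.0°)·sin(14.8°) ≈ 0.221, again giving ≈ 77.3°.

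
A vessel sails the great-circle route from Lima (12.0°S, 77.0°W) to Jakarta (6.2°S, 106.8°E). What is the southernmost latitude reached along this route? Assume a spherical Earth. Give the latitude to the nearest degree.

≈ 78°S

The great circle lies in the plane with unit normal n̂ = (p₁ × p₂)/|p₁ × p₂|.
Here n̂_z ≈ -0.202; the vertex latitude is φ_max = arccos|n̂_z| ≈ 78.3°.
Check via Clairaut: cos φ_max = |cos φ₁| · sin C = cos(12.0°)·sin(168.1°) ≈ 0.202, again giving ≈ 78.3°.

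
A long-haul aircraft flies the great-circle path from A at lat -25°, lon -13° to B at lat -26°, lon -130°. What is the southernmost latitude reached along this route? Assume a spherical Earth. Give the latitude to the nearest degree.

The great circle lies in the plane with unit normal n̂ = (p₁ × p₂)/|p₁ × p₂|.
Here n̂_z ≈ -0.738; the vertex latitude is φ_max = arccos|n̂_z| ≈ 42.4°.

≈ -42°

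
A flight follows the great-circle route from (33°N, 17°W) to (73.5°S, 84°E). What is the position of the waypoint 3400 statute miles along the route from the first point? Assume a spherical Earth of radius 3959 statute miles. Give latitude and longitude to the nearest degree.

Convert each endpoint to a unit vector on the sphere (x = cos φ cos λ, y = cos φ sin λ, z = sin φ).
The central angle between the endpoints is δ = arccos(p₁·p₂) ≈ 2.174 rad (124.6°). The total great-circle distance is δ·R ≈ 2.174 × 3959 ≈ 8609 mi, so the target fraction is f = 3400/8609 ≈ 0.395.
Interpolate at f ≈ 0.395 with slerp weights a = sin((1−f)δ)/sin δ ≈ 1.175, b = sin(fδ)/sin δ ≈ 0.920.
p = a·p₁ + b·p₂ ≈ (0.970, -0.028, -0.242); φ = arcsin(p_z) ≈ -13.98°, λ = atan2(p_y, p_x) ≈ -1.68°.

≈ (14°S, 2°W)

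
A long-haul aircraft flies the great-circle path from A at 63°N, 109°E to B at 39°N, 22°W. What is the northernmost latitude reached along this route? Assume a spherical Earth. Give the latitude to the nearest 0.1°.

The great circle lies in the plane with unit normal n̂ = (p₁ × p₂)/|p₁ × p₂|.
Here n̂_z ≈ -0.282; the vertex latitude is φ_max = arccos|n̂_z| ≈ 73.6°.
Check via Clairaut: cos φ_max = |cos φ₁| · sin C = cos(63.0°)·sin(38.4°) ≈ 0.282, again giving ≈ 73.6°.

≈ 73.6°N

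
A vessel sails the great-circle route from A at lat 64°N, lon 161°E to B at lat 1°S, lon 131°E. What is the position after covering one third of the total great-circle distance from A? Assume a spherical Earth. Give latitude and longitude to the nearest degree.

≈ lat 43°N, lon 144°E

Write both endpoints as unit vectors p₁, p₂ with components (cos φ cos λ, cos φ sin λ, sin φ).
The central angle between the endpoints is δ = arccos(p₁·p₂) ≈ 1.198 rad (68.7°).
Interpolate at f = 1/3 with slerp weights a = sin((1−f)δ)/sin δ ≈ 0.769, b = sin(fδ)/sin δ ≈ 0.418.
p = a·p₁ + b·p₂ ≈ (-0.593, 0.425, 0.684); φ = arcsin(p_z) ≈ 43.17°, λ = atan2(p_y, p_x) ≈ 144.37°.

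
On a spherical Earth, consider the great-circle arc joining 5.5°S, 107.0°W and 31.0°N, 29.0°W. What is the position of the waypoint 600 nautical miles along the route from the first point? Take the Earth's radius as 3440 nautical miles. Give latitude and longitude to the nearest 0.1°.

Write both endpoints as unit vectors p₁, p₂ with components (cos φ cos λ, cos φ sin λ, sin φ).
The central angle between the endpoints is δ = arccos(p₁·p₂) ≈ 1.442 rad (82.6°). The total great-circle distance is δ·R ≈ 1.442 × 3440 ≈ 4962 nmi, so the target fraction is f = 600/4962 ≈ 0.121.
Interpolate at f ≈ 0.121 with slerp weights a = sin((1−f)δ)/sin δ ≈ 0.962, b = sin(fδ)/sin δ ≈ 0.175.
p = a·p₁ + b·p₂ ≈ (-0.149, -0.989, -0.002); φ = arcsin(p_z) ≈ -0.12°, λ = atan2(p_y, p_x) ≈ -98.56°.

≈ 0.1°S, 98.6°W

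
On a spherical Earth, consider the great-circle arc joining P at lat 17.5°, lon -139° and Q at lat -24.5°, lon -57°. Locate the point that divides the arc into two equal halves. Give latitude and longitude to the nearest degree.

≈ lat -5°, lon -99°

The haversine formula gives a central angle δ ≈ 1.575 rad (90.2°) between the endpoints.
Interpolate at f = 1/2 with slerp weights a = sin((1−f)δ)/sin δ ≈ 0.708, b = sin(fδ)/sin δ ≈ 0.708.
p = a·p₁ + b·p₂ ≈ (-0.159, -0.984, -0.081); φ = arcsin(p_z) ≈ -4.63°, λ = atan2(p_y, p_x) ≈ -99.17°.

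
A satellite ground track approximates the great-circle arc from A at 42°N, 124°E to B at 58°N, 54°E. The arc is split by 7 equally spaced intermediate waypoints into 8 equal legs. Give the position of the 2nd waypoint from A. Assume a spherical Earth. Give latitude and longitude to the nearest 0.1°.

≈ 49.5°N, 111.8°E

Write both endpoints as unit vectors p₁, p₂ with components (cos φ cos λ, cos φ sin λ, sin φ).
The central angle between the endpoints is δ = arccos(p₁·p₂) ≈ 0.792 rad (45.4°).
Interpolate at f = 2/8 with slerp weights a = sin((1−f)δ)/sin δ ≈ 0.786, b = sin(fδ)/sin δ ≈ 0.276.
p = a·p₁ + b·p₂ ≈ (-0.241, 0.603, 0.761); φ = arcsin(p_z) ≈ 49.52°, λ = atan2(p_y, p_x) ≈ 111.76°.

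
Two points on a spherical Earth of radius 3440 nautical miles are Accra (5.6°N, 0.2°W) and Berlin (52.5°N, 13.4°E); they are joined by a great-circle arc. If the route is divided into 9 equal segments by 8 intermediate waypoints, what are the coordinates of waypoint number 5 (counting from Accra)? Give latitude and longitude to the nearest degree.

Write both endpoints as unit vectors p₁, p₂ with components (cos φ cos λ, cos φ sin λ, sin φ).
The central angle between the endpoints is δ = arccos(p₁·p₂) ≈ 0.842 rad (48.2°).
Interpolate at f = 5/9 with slerp weights a = sin((1−f)δ)/sin δ ≈ 0.490, b = sin(fδ)/sin δ ≈ 0.604.
p = a·p₁ + b·p₂ ≈ (0.846, 0.084, 0.527); φ = arcsin(p_z) ≈ 31.82°, λ = atan2(p_y, p_x) ≈ 5.64°.

≈ 32°N, 6°E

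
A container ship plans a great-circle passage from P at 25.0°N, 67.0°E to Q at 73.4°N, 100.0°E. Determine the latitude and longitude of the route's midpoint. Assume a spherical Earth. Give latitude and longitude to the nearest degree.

Write both endpoints as unit vectors p₁, p₂ with components (cos φ cos λ, cos φ sin λ, sin φ).
The central angle between the endpoints is δ = arccos(p₁·p₂) ≈ 0.899 rad (51.5°).
Interpolate at f = 1/2 with slerp weights a = sin((1−f)δ)/sin δ ≈ 0.555, b = sin(fδ)/sin δ ≈ 0.555.
p = a·p₁ + b·p₂ ≈ (0.169, 0.619, 0.767); φ = arcsin(p_z) ≈ 50.06°, λ = atan2(p_y, p_x) ≈ 74.73°.

≈ 50°N, 75°E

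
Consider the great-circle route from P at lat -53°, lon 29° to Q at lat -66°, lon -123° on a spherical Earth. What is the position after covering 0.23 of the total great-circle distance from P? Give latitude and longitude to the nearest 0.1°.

≈ lat -66.1°, lon 21.6°

Write both endpoints as unit vectors p₁, p₂ with components (cos φ cos λ, cos φ sin λ, sin φ).
The central angle between the endpoints is δ = arccos(p₁·p₂) ≈ 1.032 rad (59.1°).
Interpolate at f = 0.23 with slerp weights a = sin((1−f)δ)/sin δ ≈ 0.831, b = sin(fδ)/sin δ ≈ 0.274.
p = a·p₁ + b·p₂ ≈ (0.377, 0.149, -0.914); φ = arcsin(p_z) ≈ -66.09°, λ = atan2(p_y, p_x) ≈ 21.59°.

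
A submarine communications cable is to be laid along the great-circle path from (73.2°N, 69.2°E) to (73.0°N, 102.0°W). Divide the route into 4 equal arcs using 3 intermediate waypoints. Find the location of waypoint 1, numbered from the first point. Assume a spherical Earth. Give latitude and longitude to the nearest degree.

Write both endpoints as unit vectors p₁, p₂ with components (cos φ cos λ, cos φ sin λ, sin φ).
The central angle between the endpoints is δ = arccos(p₁·p₂) ≈ 0.588 rad (33.7°).
Interpolate at f = 1/4 with slerp weights a = sin((1−f)δ)/sin δ ≈ 0.770, b = sin(fδ)/sin δ ≈ 0.264.
p = a·p₁ + b·p₂ ≈ (0.063, 0.132, 0.989); φ = arcsin(p_z) ≈ 81.57°, λ = atan2(p_y, p_x) ≈ 64.58°.

≈ (82°N, 65°E)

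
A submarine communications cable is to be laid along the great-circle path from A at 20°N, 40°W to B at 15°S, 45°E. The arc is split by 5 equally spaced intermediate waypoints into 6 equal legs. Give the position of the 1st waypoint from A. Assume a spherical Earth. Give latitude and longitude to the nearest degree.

From cos δ = sin φ₁ sin φ₂ + cos φ₁ cos φ₂ cos Δλ, the central angle is δ ≈ 1.580 rad (90.5°).
Interpolate at f = 1/6 with slerp weights a = sin((1−f)δ)/sin δ ≈ 0.968, b = sin(fδ)/sin δ ≈ 0.260.
p = a·p₁ + b·p₂ ≈ (0.875, -0.407, 0.264); φ = arcsin(p_z) ≈ 15.29°, λ = atan2(p_y, p_x) ≈ -24.95°.

≈ 15°N, 25°W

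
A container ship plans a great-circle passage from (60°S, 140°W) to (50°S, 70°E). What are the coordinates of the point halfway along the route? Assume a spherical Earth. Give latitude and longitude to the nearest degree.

≈ (79°S, 120°E)

Convert each endpoint to a unit vector on the sphere (x = cos φ cos λ, y = cos φ sin λ, z = sin φ).
The central angle between the endpoints is δ = arccos(p₁·p₂) ≈ 1.176 rad (67.4°).
Interpolate at f = 1/2 with slerp weights a = sin((1−f)δ)/sin δ ≈ 0.601, b = sin(fδ)/sin δ ≈ 0.601.
p = a·p₁ + b·p₂ ≈ (-0.098, 0.170, -0.981); φ = arcsin(p_z) ≈ -78.69°, λ = atan2(p_y, p_x) ≈ 120.00°.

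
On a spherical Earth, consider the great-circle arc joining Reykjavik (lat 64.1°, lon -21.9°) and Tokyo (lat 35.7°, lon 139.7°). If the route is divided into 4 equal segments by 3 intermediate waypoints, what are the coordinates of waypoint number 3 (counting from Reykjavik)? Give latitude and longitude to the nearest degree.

≈ lat 55°, lon 135°

The haversine formula gives a central angle δ ≈ 1.381 rad (79.1°) between the endpoints.
Interpolate at f = 3/4 with slerp weights a = sin((1−f)δ)/sin δ ≈ 0.345, b = sin(fδ)/sin δ ≈ 0.876.
p = a·p₁ + b·p₂ ≈ (-0.403, 0.404, 0.821); φ = arcsin(p_z) ≈ 55.21°, λ = atan2(p_y, p_x) ≈ 134.92°.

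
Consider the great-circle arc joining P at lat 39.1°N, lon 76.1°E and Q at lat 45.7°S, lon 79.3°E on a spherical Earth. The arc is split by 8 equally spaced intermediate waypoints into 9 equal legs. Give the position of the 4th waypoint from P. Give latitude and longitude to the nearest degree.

Convert each endpoint to a unit vector on the sphere (x = cos φ cos λ, y = cos φ sin λ, z = sin φ).
The central angle between the endpoints is δ = arccos(p₁·p₂) ≈ 1.481 rad (84.8°).
Interpolate at f = 4/9 with slerp weights a = sin((1−f)δ)/sin δ ≈ 0.736, b = sin(fδ)/sin δ ≈ 0.614.
p = a·p₁ + b·p₂ ≈ (0.217, 0.976, 0.025); φ = arcsin(p_z) ≈ 1.41°, λ = atan2(p_y, p_x) ≈ 77.47°.

≈ lat 1°N, lon 77°E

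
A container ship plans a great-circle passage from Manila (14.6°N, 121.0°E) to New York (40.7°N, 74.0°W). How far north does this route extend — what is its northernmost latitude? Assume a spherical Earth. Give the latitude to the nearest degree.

The great circle lies in the plane with unit normal n̂ = (p₁ × p₂)/|p₁ × p₂|.
Here n̂_z ≈ +0.226; the vertex latitude is φ_max = arccos|n̂_z| ≈ 76.9°.

≈ 77°N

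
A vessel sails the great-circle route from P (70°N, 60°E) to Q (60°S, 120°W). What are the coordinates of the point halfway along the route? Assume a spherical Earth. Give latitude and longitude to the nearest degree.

Write both endpoints as unit vectors p₁, p₂ with components (cos φ cos λ, cos φ sin λ, sin φ).
The central angle between the endpoints is δ = arccos(p₁·p₂) ≈ 2.967 rad (170.0°).
Interpolate at f = 1/2 with slerp weights a = sin((1−f)δ)/sin δ ≈ 5.737, b = sin(fδ)/sin δ ≈ 5.737.
p = a·p₁ + b·p₂ ≈ (-0.453, -0.785, 0.423); φ = arcsin(p_z) ≈ 25.00°, λ = atan2(p_y, p_x) ≈ -120.00°.

≈ (25°N, 120°W)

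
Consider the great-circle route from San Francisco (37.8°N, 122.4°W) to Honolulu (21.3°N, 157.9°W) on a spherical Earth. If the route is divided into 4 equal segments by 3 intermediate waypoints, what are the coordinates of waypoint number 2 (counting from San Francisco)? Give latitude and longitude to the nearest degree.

≈ 31°N, 142°W

Convert each endpoint to a unit vector on the sphere (x = cos φ cos λ, y = cos φ sin λ, z = sin φ).
The central angle between the endpoints is δ = arccos(p₁·p₂) ≈ 0.606 rad (34.7°).
Interpolate at f = 2/4 with slerp weights a = sin((1−f)δ)/sin δ ≈ 0.524, b = sin(fδ)/sin δ ≈ 0.524.
p = a·p₁ + b·p₂ ≈ (-0.674, -0.533, 0.511); φ = arcsin(p_z) ≈ 30.76°, λ = atan2(p_y, p_x) ≈ -141.66°.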